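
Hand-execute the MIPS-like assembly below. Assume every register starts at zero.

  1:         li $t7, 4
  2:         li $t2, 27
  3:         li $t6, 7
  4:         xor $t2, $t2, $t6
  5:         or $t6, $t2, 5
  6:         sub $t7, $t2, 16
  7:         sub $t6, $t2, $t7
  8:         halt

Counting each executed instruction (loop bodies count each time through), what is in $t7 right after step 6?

12

after li $t7, 4: $t7=4
after li $t2, 27: $t2=27
after li $t6, 7: $t6=7
after xor $t2, $t2, $t6: $t2=27^7=28
after or $t6, $t2, 5: $t6=28|5=29
after sub $t7, $t2, 16: $t7=28-16=12
After step 6: $t7 = 12.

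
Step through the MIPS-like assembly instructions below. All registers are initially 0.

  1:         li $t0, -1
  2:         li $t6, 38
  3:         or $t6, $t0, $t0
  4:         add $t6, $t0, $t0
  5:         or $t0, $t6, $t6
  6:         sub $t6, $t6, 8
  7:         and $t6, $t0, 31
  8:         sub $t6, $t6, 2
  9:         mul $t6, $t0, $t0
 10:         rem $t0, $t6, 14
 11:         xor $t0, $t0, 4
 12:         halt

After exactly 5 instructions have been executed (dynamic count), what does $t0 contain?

li $t0, -1 → $t0=-1
li $t6, 38 → $t6=38
or $t6, $t0, $t0 → $t6=(-1)|(-1)=-1
add $t6, $t0, $t0 → $t6=(-1)+(-1)=-2
or $t0, $t6, $t6 → $t0=(-2)|(-2)=-2
After step 5: $t0 = -2.

-2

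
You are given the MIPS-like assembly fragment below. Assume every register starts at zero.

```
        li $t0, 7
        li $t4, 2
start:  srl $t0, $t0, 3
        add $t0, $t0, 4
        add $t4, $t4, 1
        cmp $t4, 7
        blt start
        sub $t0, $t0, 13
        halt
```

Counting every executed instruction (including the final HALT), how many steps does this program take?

after li $t0, 7: $t0=7
after li $t4, 2: $t4=2
after srl $t0, $t0, 3: $t0=7>>3=0
after add $t0, $t0, 4: $t0=0+4=4
after add $t4, $t4, 1: $t4=2+1=3
cmp $t4, 7  (cmp 3,7)
blt start: taken
after srl $t0, $t0, 3: $t0=4>>3=0
after add $t0, $t0, 4: $t0=0+4=4
after add $t4, $t4, 1: $t4=3+1=4
cmp $t4, 7  (cmp 4,7)
blt start: taken
after srl $t0, $t0, 3: $t0=4>>3=0
after add $t0, $t0, 4: $t0=0+4=4
after add $t4, $t4, 1: $t4=4+1=5
cmp $t4, 7  (cmp 5,7)
blt start: taken
after srl $t0, $t0, 3: $t0=4>>3=0
after add $t0, $t0, 4: $t0=0+4=4
after add $t4, $t4, 1: $t4=5+1=6
cmp $t4, 7  (cmp 6,7)
blt start: taken
after srl $t0, $t0, 3: $t0=4>>3=0
after add $t0, $t0, 4: $t0=0+4=4
after add $t4, $t4, 1: $t4=6+1=7
cmp $t4, 7  (cmp 7,7)
blt start: not taken
after sub $t0, $t0, 13: $t0=4-13=-9
halt.
Total executed instructions: 29.

29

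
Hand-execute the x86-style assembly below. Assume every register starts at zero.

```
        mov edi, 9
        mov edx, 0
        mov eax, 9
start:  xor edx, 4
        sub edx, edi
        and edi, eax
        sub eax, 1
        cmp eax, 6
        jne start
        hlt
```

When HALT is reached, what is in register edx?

-22

mov edi, 9 → edi=9
mov edx, 0 → edx=0
mov eax, 9 → eax=9
xor edx, 4 → edx=0^4=4
sub edx, edi → edx=4-9=-5
and edi, eax → edi=9&9=9
sub eax, 1 → eax=9-1=8
cmp eax, 6  (cmp 8,6)
jne start: taken
xor edx, 4 → edx=(-5)^4=-1
sub edx, edi → edx=(-1)-9=-10
and edi, eax → edi=9&8=8
sub eax, 1 → eax=8-1=7
cmp eax, 6  (cmp 7,6)
jne start: taken
xor edx, 4 → edx=(-10)^4=-14
sub edx, edi → edx=(-14)-8=-22
and edi, eax → edi=8&7=0
sub eax, 1 → eax=7-1=6
cmp eax, 6  (cmp 6,6)
jne start: not taken
halt.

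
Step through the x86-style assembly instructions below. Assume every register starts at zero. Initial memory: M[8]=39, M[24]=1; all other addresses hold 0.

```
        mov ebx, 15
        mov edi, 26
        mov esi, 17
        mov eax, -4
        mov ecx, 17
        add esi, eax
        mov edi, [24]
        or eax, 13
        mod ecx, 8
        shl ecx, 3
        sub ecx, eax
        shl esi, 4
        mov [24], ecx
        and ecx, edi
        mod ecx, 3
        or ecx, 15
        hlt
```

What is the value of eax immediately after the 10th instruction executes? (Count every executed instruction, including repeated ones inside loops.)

ebx=15
edi=26
esi=17
eax=-4
ecx=17
esi=17+(-4)=13
edi=M[24]=1
eax=(-4)|13=-3
ecx=17%8=1
ecx=1<<3=8
After step 10: eax = -3.

-3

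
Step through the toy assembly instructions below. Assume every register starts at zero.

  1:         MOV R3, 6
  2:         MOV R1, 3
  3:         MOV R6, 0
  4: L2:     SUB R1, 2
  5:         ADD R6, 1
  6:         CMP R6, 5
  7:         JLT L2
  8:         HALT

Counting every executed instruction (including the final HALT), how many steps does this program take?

MOV R3, 6 → R3=6
MOV R1, 3 → R1=3
MOV R6, 0 → R6=0
SUB R1, 2 → R1=3-2=1
ADD R6, 1 → R6=0+1=1
CMP R6, 5  (cmp 1,5)
JLT L2: taken
SUB R1, 2 → R1=1-2=-1
ADD R6, 1 → R6=1+1=2
CMP R6, 5  (cmp 2,5)
JLT L2: taken
SUB R1, 2 → R1=(-1)-2=-3
ADD R6, 1 → R6=2+1=3
CMP R6, 5  (cmp 3,5)
JLT L2: taken
SUB R1, 2 → R1=(-3)-2=-5
ADD R6, 1 → R6=3+1=4
CMP R6, 5  (cmp 4,5)
JLT L2: taken
SUB R1, 2 → R1=(-5)-2=-7
ADD R6, 1 → R6=4+1=5
CMP R6, 5  (cmp 5,5)
JLT L2: not taken
halt.
Total executed instructions: 24.

24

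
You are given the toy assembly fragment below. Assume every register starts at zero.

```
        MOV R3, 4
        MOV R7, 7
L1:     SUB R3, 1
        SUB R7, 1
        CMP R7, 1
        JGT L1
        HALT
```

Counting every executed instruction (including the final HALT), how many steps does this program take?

MOV R3, 4 → R3=4
MOV R7, 7 → R7=7
SUB R3, 1 → R3=4-1=3
SUB R7, 1 → R7=7-1=6
CMP R7, 1  (cmp 6,1)
JGT L1: taken
SUB R3, 1 → R3=3-1=2
SUB R7, 1 → R7=6-1=5
CMP R7, 1  (cmp 5,1)
JGT L1: taken
SUB R3, 1 → R3=2-1=1
SUB R7, 1 → R7=5-1=4
CMP R7, 1  (cmp 4,1)
JGT L1: taken
SUB R3, 1 → R3=1-1=0
SUB R7, 1 → R7=4-1=3
CMP R7, 1  (cmp 3,1)
JGT L1: taken
SUB R3, 1 → R3=0-1=-1
SUB R7, 1 → R7=3-1=2
CMP R7, 1  (cmp 2,1)
JGT L1: taken
SUB R3, 1 → R3=(-1)-1=-2
SUB R7, 1 → R7=2-1=1
CMP R7, 1  (cmp 1,1)
JGT L1: not taken
halt.
Total executed instructions: 27.

27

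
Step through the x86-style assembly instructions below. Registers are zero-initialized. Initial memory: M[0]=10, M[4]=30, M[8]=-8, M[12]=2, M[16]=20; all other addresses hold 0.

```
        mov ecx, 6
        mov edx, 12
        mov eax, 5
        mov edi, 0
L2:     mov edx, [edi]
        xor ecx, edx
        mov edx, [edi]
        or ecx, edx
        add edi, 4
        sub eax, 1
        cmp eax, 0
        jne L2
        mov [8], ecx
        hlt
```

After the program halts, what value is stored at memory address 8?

-2

ecx=6
edx=12
eax=5
edi=0
edx=M[0]=10
ecx=6^10=12
edx=M[0]=10
ecx=12|10=14
edi=0+4=4
eax=5-1=4
cmp eax, 0  (cmp 4,0)
jne L2: taken
edx=M[4]=30
ecx=14^30=16
edx=M[4]=30
ecx=16|30=30
edi=4+4=8
eax=4-1=3
cmp eax, 0  (cmp 3,0)
jne L2: taken
edx=M[8]=-8
ecx=30^(-8)=-26
edx=M[8]=-8
ecx=(-26)|(-8)=-2
edi=8+4=12
eax=3-1=2
cmp eax, 0  (cmp 2,0)
jne L2: taken
edx=M[12]=2
ecx=(-2)^2=-4
edx=M[12]=2
ecx=(-4)|2=-2
edi=12+4=16
eax=2-1=1
cmp eax, 0  (cmp 1,0)
jne L2: taken
edx=M[16]=20
ecx=(-2)^20=-22
edx=M[16]=20
ecx=(-22)|20=-2
edi=16+4=20
eax=1-1=0
cmp eax, 0  (cmp 0,0)
jne L2: not taken
mov [8], ecx → M[8]=-2
halt.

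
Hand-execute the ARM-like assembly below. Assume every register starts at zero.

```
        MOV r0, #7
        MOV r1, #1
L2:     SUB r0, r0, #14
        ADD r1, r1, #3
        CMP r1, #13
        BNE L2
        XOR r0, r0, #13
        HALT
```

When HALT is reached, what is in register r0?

-62

after MOV r0, #7: r0=7
after MOV r1, #1: r1=1
after SUB r0, r0, #14: r0=7-14=-7
after ADD r1, r1, #3: r1=1+3=4
CMP r1, #13  (cmp 4,13)
BNE L2: taken
after SUB r0, r0, #14: r0=(-7)-14=-21
after ADD r1, r1, #3: r1=4+3=7
CMP r1, #13  (cmp 7,13)
BNE L2: taken
after SUB r0, r0, #14: r0=(-21)-14=-35
after ADD r1, r1, #3: r1=7+3=10
CMP r1, #13  (cmp 10,13)
BNE L2: taken
after SUB r0, r0, #14: r0=(-35)-14=-49
after ADD r1, r1, #3: r1=10+3=13
CMP r1, #13  (cmp 13,13)
BNE L2: not taken
after XOR r0, r0, #13: r0=(-49)^13=-62
halt.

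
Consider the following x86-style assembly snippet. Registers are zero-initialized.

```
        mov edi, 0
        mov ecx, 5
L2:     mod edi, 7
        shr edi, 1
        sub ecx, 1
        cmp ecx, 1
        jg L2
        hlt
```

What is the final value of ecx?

after mov edi, 0: edi=0
after mov ecx, 5: ecx=5
after mod edi, 7: edi=0%7=0
after shr edi, 1: edi=0>>1=0
after sub ecx, 1: ecx=5-1=4
cmp ecx, 1  (cmp 4,1)
jg L2: taken
after mod edi, 7: edi=0%7=0
after shr edi, 1: edi=0>>1=0
after sub ecx, 1: ecx=4-1=3
cmp ecx, 1  (cmp 3,1)
jg L2: taken
after mod edi, 7: edi=0%7=0
after shr edi, 1: edi=0>>1=0
after sub ecx, 1: ecx=3-1=2
cmp ecx, 1  (cmp 2,1)
jg L2: taken
after mod edi, 7: edi=0%7=0
after shr edi, 1: edi=0>>1=0
after sub ecx, 1: ecx=2-1=1
cmp ecx, 1  (cmp 1,1)
jg L2: not taken
halt.

1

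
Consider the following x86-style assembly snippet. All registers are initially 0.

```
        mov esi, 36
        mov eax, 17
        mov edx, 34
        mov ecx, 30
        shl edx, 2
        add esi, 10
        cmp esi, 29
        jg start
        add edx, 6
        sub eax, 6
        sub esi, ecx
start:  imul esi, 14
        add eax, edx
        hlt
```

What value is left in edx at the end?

mov esi, 36 → esi=36
mov eax, 17 → eax=17
mov edx, 34 → edx=34
mov ecx, 30 → ecx=30
shl edx, 2 → edx=34<<2=136
add esi, 10 → esi=36+10=46
cmp esi, 29  (cmp 46,29)
jg start: taken
imul esi, 14 → esi=46*14=644
add eax, edx → eax=17+136=153
halt.

136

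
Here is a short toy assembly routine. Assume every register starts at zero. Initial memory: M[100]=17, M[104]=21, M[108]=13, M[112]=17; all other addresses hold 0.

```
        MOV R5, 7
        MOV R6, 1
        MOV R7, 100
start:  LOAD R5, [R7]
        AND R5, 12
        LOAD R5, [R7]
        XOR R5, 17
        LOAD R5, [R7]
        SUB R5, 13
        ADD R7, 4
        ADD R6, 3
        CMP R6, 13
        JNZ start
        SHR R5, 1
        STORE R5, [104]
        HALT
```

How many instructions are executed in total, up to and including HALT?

MOV R5, 7 → R5=7
MOV R6, 1 → R6=1
MOV R7, 100 → R7=100
LOAD R5, [R7] → R5=M[100]=17
AND R5, 12 → R5=17&12=0
LOAD R5, [R7] → R5=M[100]=17
XOR R5, 17 → R5=17^17=0
LOAD R5, [R7] → R5=M[100]=17
SUB R5, 13 → R5=17-13=4
ADD R7, 4 → R7=100+4=104
ADD R6, 3 → R6=1+3=4
CMP R6, 13  (cmp 4,13)
JNZ start: taken
LOAD R5, [R7] → R5=M[104]=21
AND R5, 12 → R5=21&12=4
LOAD R5, [R7] → R5=M[104]=21
XOR R5, 17 → R5=21^17=4
LOAD R5, [R7] → R5=M[104]=21
SUB R5, 13 → R5=21-13=8
ADD R7, 4 → R7=104+4=108
ADD R6, 3 → R6=4+3=7
CMP R6, 13  (cmp 7,13)
JNZ start: taken
LOAD R5, [R7] → R5=M[108]=13
AND R5, 12 → R5=13&12=12
LOAD R5, [R7] → R5=M[108]=13
XOR R5, 17 → R5=13^17=28
LOAD R5, [R7] → R5=M[108]=13
SUB R5, 13 → R5=13-13=0
ADD R7, 4 → R7=108+4=112
ADD R6, 3 → R6=7+3=10
CMP R6, 13  (cmp 10,13)
JNZ start: taken
LOAD R5, [R7] → R5=M[112]=17
AND R5, 12 → R5=17&12=0
LOAD R5, [R7] → R5=M[112]=17
XOR R5, 17 → R5=17^17=0
LOAD R5, [R7] → R5=M[112]=17
SUB R5, 13 → R5=17-13=4
ADD R7, 4 → R7=112+4=116
ADD R6, 3 → R6=10+3=13
CMP R6, 13  (cmp 13,13)
JNZ start: not taken
SHR R5, 1 → R5=4>>1=2
STORE R5, [104] → M[104]=2
halt.
Total executed instructions: 46.

46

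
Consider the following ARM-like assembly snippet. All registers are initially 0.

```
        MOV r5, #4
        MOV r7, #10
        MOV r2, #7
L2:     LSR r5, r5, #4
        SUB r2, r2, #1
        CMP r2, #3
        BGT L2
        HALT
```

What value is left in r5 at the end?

0

r5=4
r7=10
r2=7
r5=4>>4=0
r2=7-1=6
CMP r2, #3  (cmp 6,3)
BGT L2: taken
r5=0>>4=0
r2=6-1=5
CMP r2, #3  (cmp 5,3)
BGT L2: taken
r5=0>>4=0
r2=5-1=4
CMP r2, #3  (cmp 4,3)
BGT L2: taken
r5=0>>4=0
r2=4-1=3
CMP r2, #3  (cmp 3,3)
BGT L2: not taken
halt.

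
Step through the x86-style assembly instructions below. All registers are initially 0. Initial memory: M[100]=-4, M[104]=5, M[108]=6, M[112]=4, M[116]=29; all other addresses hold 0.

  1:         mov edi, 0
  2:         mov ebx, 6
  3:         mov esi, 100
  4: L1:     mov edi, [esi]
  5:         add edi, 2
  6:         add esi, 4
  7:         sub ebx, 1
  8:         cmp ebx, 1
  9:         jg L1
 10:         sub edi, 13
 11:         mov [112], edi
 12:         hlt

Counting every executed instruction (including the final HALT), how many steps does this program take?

edi=0
ebx=6
esi=100
edi=M[100]=-4
edi=(-4)+2=-2
esi=100+4=104
ebx=6-1=5
cmp ebx, 1  (cmp 5,1)
jg L1: taken
edi=M[104]=5
edi=5+2=7
esi=104+4=108
ebx=5-1=4
cmp ebx, 1  (cmp 4,1)
jg L1: taken
edi=M[108]=6
edi=6+2=8
esi=108+4=112
ebx=4-1=3
cmp ebx, 1  (cmp 3,1)
jg L1: taken
edi=M[112]=4
edi=4+2=6
esi=112+4=116
ebx=3-1=2
cmp ebx, 1  (cmp 2,1)
jg L1: taken
edi=M[116]=29
edi=29+2=31
esi=116+4=120
ebx=2-1=1
cmp ebx, 1  (cmp 1,1)
jg L1: not taken
edi=31-13=18
mov [112], edi → M[112]=18
halt.
Total executed instructions: 36.

36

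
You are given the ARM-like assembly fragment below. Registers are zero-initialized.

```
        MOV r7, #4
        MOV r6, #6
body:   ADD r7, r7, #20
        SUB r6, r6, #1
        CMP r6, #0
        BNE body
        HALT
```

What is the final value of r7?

r7=4
r6=6
r7=4+20=24
r6=6-1=5
CMP r6, #0  (cmp 5,0)
BNE body: taken
r7=24+20=44
r6=5-1=4
CMP r6, #0  (cmp 4,0)
BNE body: taken
r7=44+20=64
r6=4-1=3
CMP r6, #0  (cmp 3,0)
BNE body: taken
r7=64+20=84
r6=3-1=2
CMP r6, #0  (cmp 2,0)
BNE body: taken
r7=84+20=104
r6=2-1=1
CMP r6, #0  (cmp 1,0)
BNE body: taken
r7=104+20=124
r6=1-1=0
CMP r6, #0  (cmp 0,0)
BNE body: not taken
halt.

124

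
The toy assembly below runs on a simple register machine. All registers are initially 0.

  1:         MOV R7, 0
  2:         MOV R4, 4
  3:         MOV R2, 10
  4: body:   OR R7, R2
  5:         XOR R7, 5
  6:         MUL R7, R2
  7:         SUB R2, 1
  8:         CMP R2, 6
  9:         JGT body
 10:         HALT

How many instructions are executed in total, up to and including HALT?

28

R7=0
R4=4
R2=10
R7=0|10=10
R7=10^5=15
R7=15*10=150
R2=10-1=9
CMP R2, 6  (cmp 9,6)
JGT body: taken
R7=150|9=159
R7=159^5=154
R7=154*9=1386
R2=9-1=8
CMP R2, 6  (cmp 8,6)
JGT body: taken
R7=1386|8=1386
R7=1386^5=1391
R7=1391*8=11128
R2=8-1=7
CMP R2, 6  (cmp 7,6)
JGT body: taken
R7=11128|7=11135
R7=11135^5=11130
R7=11130*7=77910
R2=7-1=6
CMP R2, 6  (cmp 6,6)
JGT body: not taken
halt.
Total executed instructions: 28.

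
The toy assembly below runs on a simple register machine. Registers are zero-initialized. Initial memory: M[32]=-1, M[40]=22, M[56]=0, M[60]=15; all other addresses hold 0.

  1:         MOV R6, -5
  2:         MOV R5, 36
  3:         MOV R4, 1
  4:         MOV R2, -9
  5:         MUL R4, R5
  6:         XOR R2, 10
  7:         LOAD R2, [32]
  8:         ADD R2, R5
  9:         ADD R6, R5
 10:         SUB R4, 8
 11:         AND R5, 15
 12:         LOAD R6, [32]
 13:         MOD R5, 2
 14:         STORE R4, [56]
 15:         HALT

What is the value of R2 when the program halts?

35

MOV R6, -5 → R6=-5
MOV R5, 36 → R5=36
MOV R4, 1 → R4=1
MOV R2, -9 → R2=-9
MUL R4, R5 → R4=1*36=36
XOR R2, 10 → R2=(-9)^10=-3
LOAD R2, [32] → R2=M[32]=-1
ADD R2, R5 → R2=(-1)+36=35
ADD R6, R5 → R6=(-5)+36=31
SUB R4, 8 → R4=36-8=28
AND R5, 15 → R5=36&15=4
LOAD R6, [32] → R6=M[32]=-1
MOD R5, 2 → R5=4%2=0
STORE R4, [56] → M[56]=28
halt.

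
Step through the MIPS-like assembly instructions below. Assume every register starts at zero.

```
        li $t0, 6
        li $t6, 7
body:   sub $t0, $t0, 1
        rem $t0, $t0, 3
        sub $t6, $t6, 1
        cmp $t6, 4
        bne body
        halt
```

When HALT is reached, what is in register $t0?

0

after li $t0, 6: $t0=6
after li $t6, 7: $t6=7
after sub $t0, $t0, 1: $t0=6-1=5
after rem $t0, $t0, 3: $t0=5%3=2
after sub $t6, $t6, 1: $t6=7-1=6
cmp $t6, 4  (cmp 6,4)
bne body: taken
after sub $t0, $t0, 1: $t0=2-1=1
after rem $t0, $t0, 3: $t0=1%3=1
after sub $t6, $t6, 1: $t6=6-1=5
cmp $t6, 4  (cmp 5,4)
bne body: taken
after sub $t0, $t0, 1: $t0=1-1=0
after rem $t0, $t0, 3: $t0=0%3=0
after sub $t6, $t6, 1: $t6=5-1=4
cmp $t6, 4  (cmp 4,4)
bne body: not taken
halt.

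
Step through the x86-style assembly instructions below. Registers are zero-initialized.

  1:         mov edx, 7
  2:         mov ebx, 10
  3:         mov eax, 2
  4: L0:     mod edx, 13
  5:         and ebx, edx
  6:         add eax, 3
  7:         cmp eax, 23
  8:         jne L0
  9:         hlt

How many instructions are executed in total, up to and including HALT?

39

edx=7
ebx=10
eax=2
edx=7%13=7
ebx=10&7=2
eax=2+3=5
cmp eax, 23  (cmp 5,23)
jne L0: taken
edx=7%13=7
ebx=2&7=2
eax=5+3=8
cmp eax, 23  (cmp 8,23)
jne L0: taken
edx=7%13=7
ebx=2&7=2
eax=8+3=11
cmp eax, 23  (cmp 11,23)
jne L0: taken
edx=7%13=7
ebx=2&7=2
eax=11+3=14
cmp eax, 23  (cmp 14,23)
jne L0: taken
edx=7%13=7
ebx=2&7=2
eax=14+3=17
cmp eax, 23  (cmp 17,23)
jne L0: taken
edx=7%13=7
ebx=2&7=2
eax=17+3=20
cmp eax, 23  (cmp 20,23)
jne L0: taken
edx=7%13=7
ebx=2&7=2
eax=20+3=23
cmp eax, 23  (cmp 23,23)
jne L0: not taken
halt.
Total executed instructions: 39.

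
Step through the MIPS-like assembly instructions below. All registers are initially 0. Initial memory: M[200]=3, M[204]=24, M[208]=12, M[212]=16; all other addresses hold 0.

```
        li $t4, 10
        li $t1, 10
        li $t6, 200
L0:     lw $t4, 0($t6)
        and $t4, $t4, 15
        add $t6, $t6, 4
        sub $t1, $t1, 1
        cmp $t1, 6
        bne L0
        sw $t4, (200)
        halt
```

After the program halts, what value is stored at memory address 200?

after li $t4, 10: $t4=10
after li $t1, 10: $t1=10
after li $t6, 200: $t6=200
after lw $t4, 0($t6): $t4=M[200]=3
after and $t4, $t4, 15: $t4=3&15=3
after add $t6, $t6, 4: $t6=200+4=204
after sub $t1, $t1, 1: $t1=10-1=9
cmp $t1, 6  (cmp 9,6)
bne L0: taken
after lw $t4, 0($t6): $t4=M[204]=24
after and $t4, $t4, 15: $t4=24&15=8
after add $t6, $t6, 4: $t6=204+4=208
after sub $t1, $t1, 1: $t1=9-1=8
cmp $t1, 6  (cmp 8,6)
bne L0: taken
after lw $t4, 0($t6): $t4=M[208]=12
after and $t4, $t4, 15: $t4=12&15=12
after add $t6, $t6, 4: $t6=208+4=212
after sub $t1, $t1, 1: $t1=8-1=7
cmp $t1, 6  (cmp 7,6)
bne L0: taken
after lw $t4, 0($t6): $t4=M[212]=16
after and $t4, $t4, 15: $t4=16&15=0
after add $t6, $t6, 4: $t6=212+4=216
after sub $t1, $t1, 1: $t1=7-1=6
cmp $t1, 6  (cmp 6,6)
bne L0: not taken
sw $t4, (200) → M[200]=0
halt.

0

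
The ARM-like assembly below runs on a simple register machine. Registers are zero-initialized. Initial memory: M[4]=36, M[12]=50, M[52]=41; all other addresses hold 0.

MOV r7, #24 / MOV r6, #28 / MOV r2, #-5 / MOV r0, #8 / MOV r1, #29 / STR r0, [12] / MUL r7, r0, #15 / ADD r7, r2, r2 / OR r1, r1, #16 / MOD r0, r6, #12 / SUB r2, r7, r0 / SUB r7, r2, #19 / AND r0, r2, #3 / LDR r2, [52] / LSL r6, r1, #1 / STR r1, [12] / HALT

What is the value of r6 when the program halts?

58

r7=24
r6=28
r2=-5
r0=8
r1=29
STR r0, [12] → M[12]=8
r7=8*15=120
r7=(-5)+(-5)=-10
r1=29|16=29
r0=28%12=4
r2=(-10)-4=-14
r7=(-14)-19=-33
r0=(-14)&3=2
r2=M[52]=41
r6=29<<1=58
STR r1, [12] → M[12]=29
halt.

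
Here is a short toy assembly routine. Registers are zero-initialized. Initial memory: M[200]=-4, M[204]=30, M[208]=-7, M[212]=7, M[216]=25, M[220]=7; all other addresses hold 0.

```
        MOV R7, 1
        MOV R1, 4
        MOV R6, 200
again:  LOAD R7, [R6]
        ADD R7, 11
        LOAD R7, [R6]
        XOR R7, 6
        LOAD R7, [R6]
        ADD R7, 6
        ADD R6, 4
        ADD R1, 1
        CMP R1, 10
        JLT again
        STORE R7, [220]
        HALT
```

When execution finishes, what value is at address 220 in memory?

13

after MOV R7, 1: R7=1
after MOV R1, 4: R1=4
after MOV R6, 200: R6=200
after LOAD R7, [R6]: R7=M[200]=-4
after ADD R7, 11: R7=(-4)+11=7
after LOAD R7, [R6]: R7=M[200]=-4
after XOR R7, 6: R7=(-4)^6=-6
after LOAD R7, [R6]: R7=M[200]=-4
after ADD R7, 6: R7=(-4)+6=2
after ADD R6, 4: R6=200+4=204
after ADD R1, 1: R1=4+1=5
CMP R1, 10  (cmp 5,10)
JLT again: taken
after LOAD R7, [R6]: R7=M[204]=30
after ADD R7, 11: R7=30+11=41
after LOAD R7, [R6]: R7=M[204]=30
after XOR R7, 6: R7=30^6=24
after LOAD R7, [R6]: R7=M[204]=30
after ADD R7, 6: R7=30+6=36
after ADD R6, 4: R6=204+4=208
after ADD R1, 1: R1=5+1=6
CMP R1, 10  (cmp 6,10)
JLT again: taken
after LOAD R7, [R6]: R7=M[208]=-7
after ADD R7, 11: R7=(-7)+11=4
after LOAD R7, [R6]: R7=M[208]=-7
after XOR R7, 6: R7=(-7)^6=-1
after LOAD R7, [R6]: R7=M[208]=-7
after ADD R7, 6: R7=(-7)+6=-1
after ADD R6, 4: R6=208+4=212
after ADD R1, 1: R1=6+1=7
CMP R1, 10  (cmp 7,10)
JLT again: taken
after LOAD R7, [R6]: R7=M[212]=7
after ADD R7, 11: R7=7+11=18
after LOAD R7, [R6]: R7=M[212]=7
after XOR R7, 6: R7=7^6=1
after LOAD R7, [R6]: R7=M[212]=7
after ADD R7, 6: R7=7+6=13
after ADD R6, 4: R6=212+4=216
after ADD R1, 1: R1=7+1=8
CMP R1, 10  (cmp 8,10)
JLT again: taken
after LOAD R7, [R6]: R7=M[216]=25
after ADD R7, 11: R7=25+11=36
after LOAD R7, [R6]: R7=M[216]=25
after XOR R7, 6: R7=25^6=31
after LOAD R7, [R6]: R7=M[216]=25
after ADD R7, 6: R7=25+6=31
after ADD R6, 4: R6=216+4=220
after ADD R1, 1: R1=8+1=9
CMP R1, 10  (cmp 9,10)
JLT again: taken
after LOAD R7, [R6]: R7=M[220]=7
after ADD R7, 11: R7=7+11=18
after LOAD R7, [R6]: R7=M[220]=7
after XOR R7, 6: R7=7^6=1
after LOAD R7, [R6]: R7=M[220]=7
after ADD R7, 6: R7=7+6=13
after ADD R6, 4: R6=220+4=224
after ADD R1, 1: R1=9+1=10
CMP R1, 10  (cmp 10,10)
JLT again: not taken
STORE R7, [220] → M[220]=13
halt.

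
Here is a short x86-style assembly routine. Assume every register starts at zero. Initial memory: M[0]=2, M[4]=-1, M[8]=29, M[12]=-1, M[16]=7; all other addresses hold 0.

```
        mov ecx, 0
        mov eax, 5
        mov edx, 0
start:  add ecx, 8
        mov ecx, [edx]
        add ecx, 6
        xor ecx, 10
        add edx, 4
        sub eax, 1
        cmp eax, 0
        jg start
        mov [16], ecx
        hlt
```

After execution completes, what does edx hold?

20

mov ecx, 0 → ecx=0
mov eax, 5 → eax=5
mov edx, 0 → edx=0
add ecx, 8 → ecx=0+8=8
mov ecx, [edx] → ecx=M[0]=2
add ecx, 6 → ecx=2+6=8
xor ecx, 10 → ecx=8^10=2
add edx, 4 → edx=0+4=4
sub eax, 1 → eax=5-1=4
cmp eax, 0  (cmp 4,0)
jg start: taken
add ecx, 8 → ecx=2+8=10
mov ecx, [edx] → ecx=M[4]=-1
add ecx, 6 → ecx=(-1)+6=5
xor ecx, 10 → ecx=5^10=15
add edx, 4 → edx=4+4=8
sub eax, 1 → eax=4-1=3
cmp eax, 0  (cmp 3,0)
jg start: taken
add ecx, 8 → ecx=15+8=23
mov ecx, [edx] → ecx=M[8]=29
add ecx, 6 → ecx=29+6=35
xor ecx, 10 → ecx=35^10=41
add edx, 4 → edx=8+4=12
sub eax, 1 → eax=3-1=2
cmp eax, 0  (cmp 2,0)
jg start: taken
add ecx, 8 → ecx=41+8=49
mov ecx, [edx] → ecx=M[12]=-1
add ecx, 6 → ecx=(-1)+6=5
xor ecx, 10 → ecx=5^10=15
add edx, 4 → edx=12+4=16
sub eax, 1 → eax=2-1=1
cmp eax, 0  (cmp 1,0)
jg start: taken
add ecx, 8 → ecx=15+8=23
mov ecx, [edx] → ecx=M[16]=7
add ecx, 6 → ecx=7+6=13
xor ecx, 10 → ecx=13^10=7
add edx, 4 → edx=16+4=20
sub eax, 1 → eax=1-1=0
cmp eax, 0  (cmp 0,0)
jg start: not taken
mov [16], ecx → M[16]=7
halt.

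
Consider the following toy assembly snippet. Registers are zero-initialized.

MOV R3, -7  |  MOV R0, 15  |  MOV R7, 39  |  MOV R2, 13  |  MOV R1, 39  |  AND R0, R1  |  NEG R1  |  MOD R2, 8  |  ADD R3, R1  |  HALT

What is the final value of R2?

5

after MOV R3, -7: R3=-7
after MOV R0, 15: R0=15
after MOV R7, 39: R7=39
after MOV R2, 13: R2=13
after MOV R1, 39: R1=39
after AND R0, R1: R0=15&39=7
after NEG R1: R1=-(39)=-39
after MOD R2, 8: R2=13%8=5
after ADD R3, R1: R3=(-7)+(-39)=-46
halt.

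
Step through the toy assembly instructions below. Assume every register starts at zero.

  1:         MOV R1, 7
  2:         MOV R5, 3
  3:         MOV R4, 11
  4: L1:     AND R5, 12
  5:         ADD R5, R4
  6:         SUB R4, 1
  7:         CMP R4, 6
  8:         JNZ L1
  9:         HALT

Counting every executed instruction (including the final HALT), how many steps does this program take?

29

MOV R1, 7 → R1=7
MOV R5, 3 → R5=3
MOV R4, 11 → R4=11
AND R5, 12 → R5=3&12=0
ADD R5, R4 → R5=0+11=11
SUB R4, 1 → R4=11-1=10
CMP R4, 6  (cmp 10,6)
JNZ L1: taken
AND R5, 12 → R5=11&12=8
ADD R5, R4 → R5=8+10=18
SUB R4, 1 → R4=10-1=9
CMP R4, 6  (cmp 9,6)
JNZ L1: taken
AND R5, 12 → R5=18&12=0
ADD R5, R4 → R5=0+9=9
SUB R4, 1 → R4=9-1=8
CMP R4, 6  (cmp 8,6)
JNZ L1: taken
AND R5, 12 → R5=9&12=8
ADD R5, R4 → R5=8+8=16
SUB R4, 1 → R4=8-1=7
CMP R4, 6  (cmp 7,6)
JNZ L1: taken
AND R5, 12 → R5=16&12=0
ADD R5, R4 → R5=0+7=7
SUB R4, 1 → R4=7-1=6
CMP R4, 6  (cmp 6,6)
JNZ L1: not taken
halt.
Total executed instructions: 29.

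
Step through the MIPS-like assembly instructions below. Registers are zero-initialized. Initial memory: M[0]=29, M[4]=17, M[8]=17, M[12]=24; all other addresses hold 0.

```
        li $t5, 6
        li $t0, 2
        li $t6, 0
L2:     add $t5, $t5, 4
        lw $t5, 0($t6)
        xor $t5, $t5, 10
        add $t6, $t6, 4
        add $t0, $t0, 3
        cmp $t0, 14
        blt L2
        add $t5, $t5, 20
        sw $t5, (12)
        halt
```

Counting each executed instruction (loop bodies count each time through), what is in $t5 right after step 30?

18

$t5=6
$t0=2
$t6=0
$t5=6+4=10
$t5=M[0]=29
$t5=29^10=23
$t6=0+4=4
$t0=2+3=5
cmp $t0, 14  (cmp 5,14)
blt L2: taken
$t5=23+4=27
$t5=M[4]=17
$t5=17^10=27
$t6=4+4=8
$t0=5+3=8
cmp $t0, 14  (cmp 8,14)
blt L2: taken
$t5=27+4=31
$t5=M[8]=17
$t5=17^10=27
$t6=8+4=12
$t0=8+3=11
cmp $t0, 14  (cmp 11,14)
blt L2: taken
$t5=27+4=31
$t5=M[12]=24
$t5=24^10=18
$t6=12+4=16
$t0=11+3=14
cmp $t0, 14  (cmp 14,14)
After step 30: $t5 = 18.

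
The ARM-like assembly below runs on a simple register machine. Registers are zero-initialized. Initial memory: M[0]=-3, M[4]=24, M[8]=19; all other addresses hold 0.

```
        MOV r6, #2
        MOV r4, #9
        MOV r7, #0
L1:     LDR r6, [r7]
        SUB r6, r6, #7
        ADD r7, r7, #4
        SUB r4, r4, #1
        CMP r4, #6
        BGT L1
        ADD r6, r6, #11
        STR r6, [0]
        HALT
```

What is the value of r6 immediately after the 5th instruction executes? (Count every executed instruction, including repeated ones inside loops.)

-10

r6=2
r4=9
r7=0
r6=M[0]=-3
r6=(-3)-7=-10
After step 5: r6 = -10.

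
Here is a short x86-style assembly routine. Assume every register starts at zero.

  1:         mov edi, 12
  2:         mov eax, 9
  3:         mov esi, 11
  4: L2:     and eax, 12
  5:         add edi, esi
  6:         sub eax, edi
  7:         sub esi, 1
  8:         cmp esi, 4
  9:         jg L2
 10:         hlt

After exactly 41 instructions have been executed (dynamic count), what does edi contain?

mov edi, 12 → edi=12
mov eax, 9 → eax=9
mov esi, 11 → esi=11
and eax, 12 → eax=9&12=8
add edi, esi → edi=12+11=23
sub eax, edi → eax=8-23=-15
sub esi, 1 → esi=11-1=10
cmp esi, 4  (cmp 10,4)
jg L2: taken
and eax, 12 → eax=(-15)&12=0
add edi, esi → edi=23+10=33
sub eax, edi → eax=0-33=-33
sub esi, 1 → esi=10-1=9
cmp esi, 4  (cmp 9,4)
jg L2: taken
and eax, 12 → eax=(-33)&12=12
add edi, esi → edi=33+9=42
sub eax, edi → eax=12-42=-30
sub esi, 1 → esi=9-1=8
cmp esi, 4  (cmp 8,4)
jg L2: taken
and eax, 12 → eax=(-30)&12=0
add edi, esi → edi=42+8=50
sub eax, edi → eax=0-50=-50
sub esi, 1 → esi=8-1=7
cmp esi, 4  (cmp 7,4)
jg L2: taken
and eax, 12 → eax=(-50)&12=12
add edi, esi → edi=50+7=57
sub eax, edi → eax=12-57=-45
sub esi, 1 → esi=7-1=6
cmp esi, 4  (cmp 6,4)
jg L2: taken
and eax, 12 → eax=(-45)&12=0
add edi, esi → edi=57+6=63
sub eax, edi → eax=0-63=-63
sub esi, 1 → esi=6-1=5
cmp esi, 4  (cmp 5,4)
jg L2: taken
and eax, 12 → eax=(-63)&12=0
add edi, esi → edi=63+5=68
After step 41: edi = 68.

68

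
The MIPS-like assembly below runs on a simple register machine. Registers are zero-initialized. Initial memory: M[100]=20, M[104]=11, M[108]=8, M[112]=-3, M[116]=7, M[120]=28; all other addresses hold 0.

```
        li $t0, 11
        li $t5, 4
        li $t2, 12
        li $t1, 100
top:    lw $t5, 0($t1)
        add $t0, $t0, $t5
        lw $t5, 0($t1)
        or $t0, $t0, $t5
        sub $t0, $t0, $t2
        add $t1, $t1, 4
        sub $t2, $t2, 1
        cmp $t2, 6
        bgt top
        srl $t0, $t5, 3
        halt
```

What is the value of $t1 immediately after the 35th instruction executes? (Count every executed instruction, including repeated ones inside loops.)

li $t0, 11 → $t0=11
li $t5, 4 → $t5=4
li $t2, 12 → $t2=12
li $t1, 100 → $t1=100
lw $t5, 0($t1) → $t5=M[100]=20
add $t0, $t0, $t5 → $t0=11+20=31
lw $t5, 0($t1) → $t5=M[100]=20
or $t0, $t0, $t5 → $t0=31|20=31
sub $t0, $t0, $t2 → $t0=31-12=19
add $t1, $t1, 4 → $t1=100+4=104
sub $t2, $t2, 1 → $t2=12-1=11
cmp $t2, 6  (cmp 11,6)
bgt top: taken
lw $t5, 0($t1) → $t5=M[104]=11
add $t0, $t0, $t5 → $t0=19+11=30
lw $t5, 0($t1) → $t5=M[104]=11
or $t0, $t0, $t5 → $t0=30|11=31
sub $t0, $t0, $t2 → $t0=31-11=20
add $t1, $t1, 4 → $t1=104+4=108
sub $t2, $t2, 1 → $t2=11-1=10
cmp $t2, 6  (cmp 10,6)
bgt top: taken
lw $t5, 0($t1) → $t5=M[108]=8
add $t0, $t0, $t5 → $t0=20+8=28
lw $t5, 0($t1) → $t5=M[108]=8
or $t0, $t0, $t5 → $t0=28|8=28
sub $t0, $t0, $t2 → $t0=28-10=18
add $t1, $t1, 4 → $t1=108+4=112
sub $t2, $t2, 1 → $t2=10-1=9
cmp $t2, 6  (cmp 9,6)
bgt top: taken
lw $t5, 0($t1) → $t5=M[112]=-3
add $t0, $t0, $t5 → $t0=18+(-3)=15
lw $t5, 0($t1) → $t5=M[112]=-3
or $t0, $t0, $t5 → $t0=15|(-3)=-1
After step 35: $t1 = 112.

112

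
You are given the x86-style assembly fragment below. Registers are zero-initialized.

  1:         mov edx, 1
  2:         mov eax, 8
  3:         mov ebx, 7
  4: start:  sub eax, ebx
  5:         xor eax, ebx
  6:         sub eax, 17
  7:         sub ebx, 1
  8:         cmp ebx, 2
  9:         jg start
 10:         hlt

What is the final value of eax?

after mov edx, 1: edx=1
after mov eax, 8: eax=8
after mov ebx, 7: ebx=7
after sub eax, ebx: eax=8-7=1
after xor eax, ebx: eax=1^7=6
after sub eax, 17: eax=6-17=-11
after sub ebx, 1: ebx=7-1=6
cmp ebx, 2  (cmp 6,2)
jg start: taken
after sub eax, ebx: eax=(-11)-6=-17
after xor eax, ebx: eax=(-17)^6=-23
after sub eax, 17: eax=(-23)-17=-40
after sub ebx, 1: ebx=6-1=5
cmp ebx, 2  (cmp 5,2)
jg start: taken
after sub eax, ebx: eax=(-40)-5=-45
after xor eax, ebx: eax=(-45)^5=-42
after sub eax, 17: eax=(-42)-17=-59
after sub ebx, 1: ebx=5-1=4
cmp ebx, 2  (cmp 4,2)
jg start: taken
after sub eax, ebx: eax=(-59)-4=-63
after xor eax, ebx: eax=(-63)^4=-59
after sub eax, 17: eax=(-59)-17=-76
after sub ebx, 1: ebx=4-1=3
cmp ebx, 2  (cmp 3,2)
jg start: taken
after sub eax, ebx: eax=(-76)-3=-79
after xor eax, ebx: eax=(-79)^3=-78
after sub eax, 17: eax=(-78)-17=-95
after sub ebx, 1: ebx=3-1=2
cmp ebx, 2  (cmp 2,2)
jg start: not taken
halt.

-95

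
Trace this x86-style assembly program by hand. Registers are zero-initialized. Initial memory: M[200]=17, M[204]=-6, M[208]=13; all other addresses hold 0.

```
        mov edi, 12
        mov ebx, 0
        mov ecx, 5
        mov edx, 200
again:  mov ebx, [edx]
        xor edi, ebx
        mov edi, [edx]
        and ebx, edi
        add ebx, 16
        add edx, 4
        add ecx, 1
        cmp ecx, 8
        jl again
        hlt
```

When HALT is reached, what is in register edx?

212

edi=12
ebx=0
ecx=5
edx=200
ebx=M[200]=17
edi=12^17=29
edi=M[200]=17
ebx=17&17=17
ebx=17+16=33
edx=200+4=204
ecx=5+1=6
cmp ecx, 8  (cmp 6,8)
jl again: taken
ebx=M[204]=-6
edi=17^(-6)=-21
edi=M[204]=-6
ebx=(-6)&(-6)=-6
ebx=(-6)+16=10
edx=204+4=208
ecx=6+1=7
cmp ecx, 8  (cmp 7,8)
jl again: taken
ebx=M[208]=13
edi=(-6)^13=-9
edi=M[208]=13
ebx=13&13=13
ebx=13+16=29
edx=208+4=212
ecx=7+1=8
cmp ecx, 8  (cmp 8,8)
jl again: not taken
halt.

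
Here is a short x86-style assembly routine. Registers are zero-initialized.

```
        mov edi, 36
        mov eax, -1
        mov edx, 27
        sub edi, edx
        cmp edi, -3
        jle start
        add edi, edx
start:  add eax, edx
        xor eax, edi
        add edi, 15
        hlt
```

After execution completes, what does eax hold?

62

mov edi, 36 → edi=36
mov eax, -1 → eax=-1
mov edx, 27 → edx=27
sub edi, edx → edi=36-27=9
cmp edi, -3  (cmp 9,-3)
jle start: not taken
add edi, edx → edi=9+27=36
add eax, edx → eax=(-1)+27=26
xor eax, edi → eax=26^36=62
add edi, 15 → edi=36+15=51
halt.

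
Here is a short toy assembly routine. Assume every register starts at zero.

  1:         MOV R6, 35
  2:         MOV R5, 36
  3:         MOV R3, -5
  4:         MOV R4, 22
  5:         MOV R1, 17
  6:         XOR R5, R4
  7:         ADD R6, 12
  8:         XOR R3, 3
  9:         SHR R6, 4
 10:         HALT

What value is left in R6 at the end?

MOV R6, 35 → R6=35
MOV R5, 36 → R5=36
MOV R3, -5 → R3=-5
MOV R4, 22 → R4=22
MOV R1, 17 → R1=17
XOR R5, R4 → R5=36^22=50
ADD R6, 12 → R6=35+12=47
XOR R3, 3 → R3=(-5)^3=-8
SHR R6, 4 → R6=47>>4=2
halt.

2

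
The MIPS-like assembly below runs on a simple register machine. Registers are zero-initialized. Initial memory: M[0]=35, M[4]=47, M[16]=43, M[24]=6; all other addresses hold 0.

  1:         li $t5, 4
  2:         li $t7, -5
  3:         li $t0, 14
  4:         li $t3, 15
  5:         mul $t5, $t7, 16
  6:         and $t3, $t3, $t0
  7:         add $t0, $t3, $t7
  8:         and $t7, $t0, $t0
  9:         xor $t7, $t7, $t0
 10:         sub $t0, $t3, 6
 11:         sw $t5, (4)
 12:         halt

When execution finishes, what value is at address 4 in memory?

$t5=4
$t7=-5
$t0=14
$t3=15
$t5=(-5)*16=-80
$t3=15&14=14
$t0=14+(-5)=9
$t7=9&9=9
$t7=9^9=0
$t0=14-6=8
sw $t5, (4) → M[4]=-80
halt.

-80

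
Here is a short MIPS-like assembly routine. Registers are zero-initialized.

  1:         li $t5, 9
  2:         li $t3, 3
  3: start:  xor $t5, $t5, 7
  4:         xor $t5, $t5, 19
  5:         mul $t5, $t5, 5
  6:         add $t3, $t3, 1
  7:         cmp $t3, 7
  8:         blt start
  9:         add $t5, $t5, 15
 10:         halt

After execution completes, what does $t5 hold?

after li $t5, 9: $t5=9
after li $t3, 3: $t3=3
after xor $t5, $t5, 7: $t5=9^7=14
after xor $t5, $t5, 19: $t5=14^19=29
after mul $t5, $t5, 5: $t5=29*5=145
after add $t3, $t3, 1: $t3=3+1=4
cmp $t3, 7  (cmp 4,7)
blt start: taken
after xor $t5, $t5, 7: $t5=145^7=150
after xor $t5, $t5, 19: $t5=150^19=133
after mul $t5, $t5, 5: $t5=133*5=665
after add $t3, $t3, 1: $t3=4+1=5
cmp $t3, 7  (cmp 5,7)
blt start: taken
after xor $t5, $t5, 7: $t5=665^7=670
after xor $t5, $t5, 19: $t5=670^19=653
after mul $t5, $t5, 5: $t5=653*5=3265
after add $t3, $t3, 1: $t3=5+1=6
cmp $t3, 7  (cmp 6,7)
blt start: taken
after xor $t5, $t5, 7: $t5=3265^7=3270
after xor $t5, $t5, 19: $t5=3270^19=3285
after mul $t5, $t5, 5: $t5=3285*5=16425
after add $t3, $t3, 1: $t3=6+1=7
cmp $t3, 7  (cmp 7,7)
blt start: not taken
after add $t5, $t5, 15: $t5=16425+15=16440
halt.

16440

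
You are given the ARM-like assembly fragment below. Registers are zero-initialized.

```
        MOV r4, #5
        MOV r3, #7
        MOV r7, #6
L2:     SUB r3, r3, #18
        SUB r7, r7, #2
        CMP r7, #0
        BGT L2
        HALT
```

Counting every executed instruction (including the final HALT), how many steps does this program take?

16

r4=5
r3=7
r7=6
r3=7-18=-11
r7=6-2=4
CMP r7, #0  (cmp 4,0)
BGT L2: taken
r3=(-11)-18=-29
r7=4-2=2
CMP r7, #0  (cmp 2,0)
BGT L2: taken
r3=(-29)-18=-47
r7=2-2=0
CMP r7, #0  (cmp 0,0)
BGT L2: not taken
halt.
Total executed instructions: 16.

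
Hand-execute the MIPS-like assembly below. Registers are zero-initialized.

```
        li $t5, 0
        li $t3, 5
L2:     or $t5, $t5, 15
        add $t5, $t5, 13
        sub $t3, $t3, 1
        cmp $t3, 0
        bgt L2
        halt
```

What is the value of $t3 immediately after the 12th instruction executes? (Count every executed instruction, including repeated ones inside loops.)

3

li $t5, 0 → $t5=0
li $t3, 5 → $t3=5
or $t5, $t5, 15 → $t5=0|15=15
add $t5, $t5, 13 → $t5=15+13=28
sub $t3, $t3, 1 → $t3=5-1=4
cmp $t3, 0  (cmp 4,0)
bgt L2: taken
or $t5, $t5, 15 → $t5=28|15=31
add $t5, $t5, 13 → $t5=31+13=44
sub $t3, $t3, 1 → $t3=4-1=3
cmp $t3, 0  (cmp 3,0)
bgt L2: taken
After step 12: $t3 = 3.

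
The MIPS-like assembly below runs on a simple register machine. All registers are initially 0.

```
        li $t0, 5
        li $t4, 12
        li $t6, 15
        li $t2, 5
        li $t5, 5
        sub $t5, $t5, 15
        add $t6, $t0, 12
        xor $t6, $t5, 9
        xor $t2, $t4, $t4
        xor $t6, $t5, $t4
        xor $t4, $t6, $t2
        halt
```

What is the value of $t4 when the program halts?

-6

$t0=5
$t4=12
$t6=15
$t2=5
$t5=5
$t5=5-15=-10
$t6=5+12=17
$t6=(-10)^9=-1
$t2=12^12=0
$t6=(-10)^12=-6
$t4=(-6)^0=-6
halt.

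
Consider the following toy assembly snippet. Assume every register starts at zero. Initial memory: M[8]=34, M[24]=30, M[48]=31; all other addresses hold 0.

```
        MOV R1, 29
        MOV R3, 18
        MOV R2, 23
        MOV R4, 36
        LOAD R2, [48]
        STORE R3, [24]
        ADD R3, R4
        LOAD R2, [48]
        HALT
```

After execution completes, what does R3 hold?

54

MOV R1, 29 → R1=29
MOV R3, 18 → R3=18
MOV R2, 23 → R2=23
MOV R4, 36 → R4=36
LOAD R2, [48] → R2=M[48]=31
STORE R3, [24] → M[24]=18
ADD R3, R4 → R3=18+36=54
LOAD R2, [48] → R2=M[48]=31
halt.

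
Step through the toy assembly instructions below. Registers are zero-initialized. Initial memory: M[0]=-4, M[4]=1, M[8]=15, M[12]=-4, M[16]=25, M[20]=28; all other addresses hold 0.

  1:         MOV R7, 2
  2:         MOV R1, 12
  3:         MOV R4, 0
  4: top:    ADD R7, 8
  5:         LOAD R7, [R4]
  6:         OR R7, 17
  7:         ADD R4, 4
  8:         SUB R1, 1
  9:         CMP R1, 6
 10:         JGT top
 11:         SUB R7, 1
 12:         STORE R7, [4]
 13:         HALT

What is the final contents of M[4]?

R7=2
R1=12
R4=0
R7=2+8=10
R7=M[0]=-4
R7=(-4)|17=-3
R4=0+4=4
R1=12-1=11
CMP R1, 6  (cmp 11,6)
JGT top: taken
R7=(-3)+8=5
R7=M[4]=1
R7=1|17=17
R4=4+4=8
R1=11-1=10
CMP R1, 6  (cmp 10,6)
JGT top: taken
R7=17+8=25
R7=M[8]=15
R7=15|17=31
R4=8+4=12
R1=10-1=9
CMP R1, 6  (cmp 9,6)
JGT top: taken
R7=31+8=39
R7=M[12]=-4
R7=(-4)|17=-3
R4=12+4=16
R1=9-1=8
CMP R1, 6  (cmp 8,6)
JGT top: taken
R7=(-3)+8=5
R7=M[16]=25
R7=25|17=25
R4=16+4=20
R1=8-1=7
CMP R1, 6  (cmp 7,6)
JGT top: taken
R7=25+8=33
R7=M[20]=28
R7=28|17=29
R4=20+4=24
R1=7-1=6
CMP R1, 6  (cmp 6,6)
JGT top: not taken
R7=29-1=28
STORE R7, [4] → M[4]=28
halt.

28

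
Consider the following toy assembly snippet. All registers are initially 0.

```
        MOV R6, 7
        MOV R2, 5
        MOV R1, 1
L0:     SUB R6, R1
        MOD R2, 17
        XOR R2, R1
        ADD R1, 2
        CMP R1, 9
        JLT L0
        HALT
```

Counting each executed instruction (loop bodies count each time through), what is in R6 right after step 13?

MOV R6, 7 → R6=7
MOV R2, 5 → R2=5
MOV R1, 1 → R1=1
SUB R6, R1 → R6=7-1=6
MOD R2, 17 → R2=5%17=5
XOR R2, R1 → R2=5^1=4
ADD R1, 2 → R1=1+2=3
CMP R1, 9  (cmp 3,9)
JLT L0: taken
SUB R6, R1 → R6=6-3=3
MOD R2, 17 → R2=4%17=4
XOR R2, R1 → R2=4^3=7
ADD R1, 2 → R1=3+2=5
After step 13: R6 = 3.

3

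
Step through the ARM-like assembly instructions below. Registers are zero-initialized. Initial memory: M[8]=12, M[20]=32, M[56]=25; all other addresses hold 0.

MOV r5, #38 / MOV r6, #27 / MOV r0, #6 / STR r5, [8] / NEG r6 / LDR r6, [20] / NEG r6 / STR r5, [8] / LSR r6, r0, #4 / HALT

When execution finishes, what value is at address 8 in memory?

38

r5=38
r6=27
r0=6
STR r5, [8] → M[8]=38
r6=-(27)=-27
r6=M[20]=32
r6=-(32)=-32
STR r5, [8] → M[8]=38
r6=6>>4=0
halt.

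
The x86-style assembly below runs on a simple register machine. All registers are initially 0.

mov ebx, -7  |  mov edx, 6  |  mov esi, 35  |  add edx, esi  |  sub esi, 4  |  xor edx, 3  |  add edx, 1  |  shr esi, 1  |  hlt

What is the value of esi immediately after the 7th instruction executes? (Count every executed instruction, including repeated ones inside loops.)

after mov ebx, -7: ebx=-7
after mov edx, 6: edx=6
after mov esi, 35: esi=35
after add edx, esi: edx=6+35=41
after sub esi, 4: esi=35-4=31
after xor edx, 3: edx=41^3=42
after add edx, 1: edx=42+1=43
After step 7: esi = 31.

31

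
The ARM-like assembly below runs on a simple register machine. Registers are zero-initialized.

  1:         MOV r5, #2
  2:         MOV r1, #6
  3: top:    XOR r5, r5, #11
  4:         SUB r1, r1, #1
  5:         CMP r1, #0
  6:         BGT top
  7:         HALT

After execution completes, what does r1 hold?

after MOV r5, #2: r5=2
after MOV r1, #6: r1=6
after XOR r5, r5, #11: r5=2^11=9
after SUB r1, r1, #1: r1=6-1=5
CMP r1, #0  (cmp 5,0)
BGT top: taken
after XOR r5, r5, #11: r5=9^11=2
after SUB r1, r1, #1: r1=5-1=4
CMP r1, #0  (cmp 4,0)
BGT top: taken
after XOR r5, r5, #11: r5=2^11=9
after SUB r1, r1, #1: r1=4-1=3
CMP r1, #0  (cmp 3,0)
BGT top: taken
after XOR r5, r5, #11: r5=9^11=2
after SUB r1, r1, #1: r1=3-1=2
CMP r1, #0  (cmp 2,0)
BGT top: taken
after XOR r5, r5, #11: r5=2^11=9
after SUB r1, r1, #1: r1=2-1=1
CMP r1, #0  (cmp 1,0)
BGT top: taken
after XOR r5, r5, #11: r5=9^11=2
after SUB r1, r1, #1: r1=1-1=0
CMP r1, #0  (cmp 0,0)
BGT top: not taken
halt.

0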